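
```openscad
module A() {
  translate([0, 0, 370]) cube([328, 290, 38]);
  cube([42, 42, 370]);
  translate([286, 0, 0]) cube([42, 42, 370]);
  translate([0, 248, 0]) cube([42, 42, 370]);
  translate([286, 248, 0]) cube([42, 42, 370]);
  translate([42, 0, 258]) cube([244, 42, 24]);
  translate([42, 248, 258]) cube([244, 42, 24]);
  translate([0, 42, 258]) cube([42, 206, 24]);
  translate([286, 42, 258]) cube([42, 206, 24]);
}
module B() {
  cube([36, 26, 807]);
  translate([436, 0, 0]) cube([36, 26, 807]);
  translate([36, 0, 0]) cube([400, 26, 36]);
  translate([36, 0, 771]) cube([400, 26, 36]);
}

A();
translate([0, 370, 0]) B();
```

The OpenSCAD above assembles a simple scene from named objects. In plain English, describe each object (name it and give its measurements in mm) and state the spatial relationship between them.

A is a simple wooden stool: a rectangular seat 328 mm (x) by 290 mm (y), 38 mm thick, top face at z = 408 mm, on four square legs, each 42×42 mm in cross-section. The legs rest on z = 0, each flush with a corner of the seat. Four stretchers, 42 mm wide and 24 mm tall, connect adjacent legs with their undersides at z = 258 mm, each running between the inner faces of the legs it joins and aligned with the legs' outer faces on the other axis.

B is a picture frame with a 400×735 mm rectangular opening (x by z) and a uniform 36 mm border on every side. Frame depth is 26 mm along y. It is built from two vertical stiles running the full outside height and two horizontal rails spanning the gap between the stiles.

The picture frame is on the floor beside the stool on its +y side.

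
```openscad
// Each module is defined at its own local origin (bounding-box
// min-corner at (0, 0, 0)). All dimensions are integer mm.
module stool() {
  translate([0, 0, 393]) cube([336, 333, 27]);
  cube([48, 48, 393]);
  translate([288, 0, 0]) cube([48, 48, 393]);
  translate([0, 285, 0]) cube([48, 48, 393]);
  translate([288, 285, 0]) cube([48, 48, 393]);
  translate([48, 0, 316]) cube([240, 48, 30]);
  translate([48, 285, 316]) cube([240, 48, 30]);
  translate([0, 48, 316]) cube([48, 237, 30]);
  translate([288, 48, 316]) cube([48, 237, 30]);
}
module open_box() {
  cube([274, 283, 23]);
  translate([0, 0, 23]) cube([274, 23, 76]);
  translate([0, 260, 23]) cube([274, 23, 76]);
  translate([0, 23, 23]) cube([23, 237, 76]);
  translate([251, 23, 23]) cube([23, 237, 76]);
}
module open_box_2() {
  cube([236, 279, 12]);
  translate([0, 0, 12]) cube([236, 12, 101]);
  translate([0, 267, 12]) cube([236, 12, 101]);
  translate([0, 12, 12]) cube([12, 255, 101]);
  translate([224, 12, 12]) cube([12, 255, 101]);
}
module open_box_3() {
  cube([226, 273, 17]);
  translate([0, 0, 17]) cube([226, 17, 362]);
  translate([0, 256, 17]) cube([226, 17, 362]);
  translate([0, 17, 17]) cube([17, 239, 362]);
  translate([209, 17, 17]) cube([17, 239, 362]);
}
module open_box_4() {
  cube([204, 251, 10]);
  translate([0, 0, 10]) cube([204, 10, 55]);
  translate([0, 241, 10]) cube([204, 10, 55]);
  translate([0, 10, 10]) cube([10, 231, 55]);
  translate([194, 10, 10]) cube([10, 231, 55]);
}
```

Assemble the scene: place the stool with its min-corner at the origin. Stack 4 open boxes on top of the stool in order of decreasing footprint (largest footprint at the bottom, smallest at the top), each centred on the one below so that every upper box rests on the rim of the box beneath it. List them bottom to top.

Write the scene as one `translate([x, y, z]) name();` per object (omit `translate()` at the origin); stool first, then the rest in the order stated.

stool();
translate([31, 25, 420]) open_box();
translate([50, 27, 519]) open_box_2();
translate([55, 30, 632]) open_box_3();
translate([66, 41, 1011]) open_box_4();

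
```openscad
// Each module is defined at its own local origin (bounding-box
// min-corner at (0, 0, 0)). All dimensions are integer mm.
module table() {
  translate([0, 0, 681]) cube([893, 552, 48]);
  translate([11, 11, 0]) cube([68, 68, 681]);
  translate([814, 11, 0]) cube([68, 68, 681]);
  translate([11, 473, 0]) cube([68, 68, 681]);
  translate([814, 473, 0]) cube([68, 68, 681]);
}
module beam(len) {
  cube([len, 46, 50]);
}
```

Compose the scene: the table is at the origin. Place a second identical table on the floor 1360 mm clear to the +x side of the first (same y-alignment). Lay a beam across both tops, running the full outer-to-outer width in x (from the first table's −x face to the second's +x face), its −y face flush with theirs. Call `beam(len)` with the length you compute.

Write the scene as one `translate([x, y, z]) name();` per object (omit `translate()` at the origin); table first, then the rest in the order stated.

table();
translate([2253, 0, 0]) table();
translate([0, 0, 729]) beam(3146);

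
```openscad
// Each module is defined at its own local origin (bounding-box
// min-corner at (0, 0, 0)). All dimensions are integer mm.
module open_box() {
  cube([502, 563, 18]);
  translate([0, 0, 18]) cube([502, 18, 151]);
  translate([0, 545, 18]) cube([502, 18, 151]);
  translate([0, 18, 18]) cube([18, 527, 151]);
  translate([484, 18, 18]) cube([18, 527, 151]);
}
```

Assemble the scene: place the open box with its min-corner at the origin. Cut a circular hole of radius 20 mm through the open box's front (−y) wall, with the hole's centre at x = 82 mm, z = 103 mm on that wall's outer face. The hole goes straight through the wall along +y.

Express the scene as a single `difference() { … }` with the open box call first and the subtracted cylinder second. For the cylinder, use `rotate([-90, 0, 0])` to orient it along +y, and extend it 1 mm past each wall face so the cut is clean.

difference() {
  open_box();
  translate([82, -1, 103]) rotate([-90, 0, 0]) cylinder(h = 20, r = 20);
}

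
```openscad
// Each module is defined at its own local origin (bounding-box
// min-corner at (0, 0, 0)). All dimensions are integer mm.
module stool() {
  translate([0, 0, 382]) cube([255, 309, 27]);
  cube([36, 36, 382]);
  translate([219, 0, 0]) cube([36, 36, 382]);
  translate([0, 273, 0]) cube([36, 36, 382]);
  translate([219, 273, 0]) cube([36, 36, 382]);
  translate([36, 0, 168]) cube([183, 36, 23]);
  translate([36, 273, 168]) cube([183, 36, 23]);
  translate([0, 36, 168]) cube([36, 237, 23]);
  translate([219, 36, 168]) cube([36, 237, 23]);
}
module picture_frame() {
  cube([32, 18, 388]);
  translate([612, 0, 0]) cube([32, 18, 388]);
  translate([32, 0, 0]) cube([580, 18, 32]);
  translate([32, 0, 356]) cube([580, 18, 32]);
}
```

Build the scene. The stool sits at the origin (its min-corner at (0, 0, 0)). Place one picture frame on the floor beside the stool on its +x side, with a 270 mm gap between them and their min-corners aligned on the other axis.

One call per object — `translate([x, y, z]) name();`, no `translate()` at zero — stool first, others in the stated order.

stool();
translate([525, 0, 0]) picture_frame();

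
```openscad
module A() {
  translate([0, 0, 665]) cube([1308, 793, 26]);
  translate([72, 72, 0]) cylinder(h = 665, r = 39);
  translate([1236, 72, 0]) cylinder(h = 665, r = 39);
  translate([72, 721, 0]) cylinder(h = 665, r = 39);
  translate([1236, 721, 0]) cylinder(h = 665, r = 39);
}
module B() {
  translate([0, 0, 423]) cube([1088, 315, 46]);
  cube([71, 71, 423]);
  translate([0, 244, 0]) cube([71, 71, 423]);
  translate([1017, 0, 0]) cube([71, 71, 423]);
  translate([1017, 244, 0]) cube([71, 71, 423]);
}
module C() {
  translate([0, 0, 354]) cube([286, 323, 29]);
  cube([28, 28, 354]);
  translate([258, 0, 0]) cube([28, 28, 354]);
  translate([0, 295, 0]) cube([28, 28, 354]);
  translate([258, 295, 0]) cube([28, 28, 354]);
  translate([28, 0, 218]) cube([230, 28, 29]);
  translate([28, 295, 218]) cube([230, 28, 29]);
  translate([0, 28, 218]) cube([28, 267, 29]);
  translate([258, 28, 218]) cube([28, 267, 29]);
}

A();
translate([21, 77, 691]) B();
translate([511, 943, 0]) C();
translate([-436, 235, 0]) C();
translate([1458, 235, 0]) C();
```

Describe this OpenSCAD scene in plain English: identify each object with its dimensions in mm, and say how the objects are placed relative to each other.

A is a table: top 1308 mm (x) × 793 mm (y), 26 mm thick, upper face at z = 691 mm, on four round legs of 78 mm diameter, each leg's bounding box inset 33 mm from the nearest pair of top edges, running from z = 0 to the bottom of the top.

B is a bench: a 1088×315 mm seat slab, 46 mm thick, top at z = 469 mm, on four 71×71 mm square legs flush with the seat corners and standing on z = 0.

C is a four-legged stool. The seat is 286×323 mm, 29 mm thick, top at z = 383 mm. It stands on four square legs, each 28×28 mm in cross-section, from z = 0 to the seat underside, each flush with a corner of the seat. Four stretchers, 28 mm wide and 29 mm tall, connect adjacent legs with their undersides at z = 218 mm, each running between the inner faces of the legs it joins and aligned with the legs' outer faces on the other axis.

The bench is on top of the table. Three stools sit around the table at the +y, −x, +x sides.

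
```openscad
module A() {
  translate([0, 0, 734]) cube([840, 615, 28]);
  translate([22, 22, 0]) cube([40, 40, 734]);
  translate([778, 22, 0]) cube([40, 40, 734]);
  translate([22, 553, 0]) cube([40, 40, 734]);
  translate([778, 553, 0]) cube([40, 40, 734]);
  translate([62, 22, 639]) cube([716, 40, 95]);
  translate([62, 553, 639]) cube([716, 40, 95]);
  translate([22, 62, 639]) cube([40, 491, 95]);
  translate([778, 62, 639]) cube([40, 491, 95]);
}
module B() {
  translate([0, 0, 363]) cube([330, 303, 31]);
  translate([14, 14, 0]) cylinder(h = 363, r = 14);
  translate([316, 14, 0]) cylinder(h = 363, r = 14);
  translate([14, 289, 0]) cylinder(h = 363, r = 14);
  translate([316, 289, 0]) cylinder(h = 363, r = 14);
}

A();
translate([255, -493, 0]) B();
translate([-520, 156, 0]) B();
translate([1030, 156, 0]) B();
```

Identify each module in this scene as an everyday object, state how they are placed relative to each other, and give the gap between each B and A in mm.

Each stool's nearest face is 190 mm from the table's bounding box.

A is a table. B is a stool. Three stools sit around the table at the −y, −x, +x sides. The gap between each stool and the table is 190 mm.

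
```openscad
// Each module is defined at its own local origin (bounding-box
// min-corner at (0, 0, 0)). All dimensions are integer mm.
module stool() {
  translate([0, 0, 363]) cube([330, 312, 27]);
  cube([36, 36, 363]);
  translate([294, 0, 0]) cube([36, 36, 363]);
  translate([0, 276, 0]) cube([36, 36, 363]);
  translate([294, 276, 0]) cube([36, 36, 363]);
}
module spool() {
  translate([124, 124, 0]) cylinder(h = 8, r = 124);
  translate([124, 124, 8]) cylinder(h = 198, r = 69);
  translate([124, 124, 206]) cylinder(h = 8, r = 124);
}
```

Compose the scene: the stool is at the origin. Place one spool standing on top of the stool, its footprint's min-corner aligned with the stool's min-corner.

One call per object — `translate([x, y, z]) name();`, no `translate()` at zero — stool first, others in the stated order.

stool();
translate([0, 0, 390]) spool();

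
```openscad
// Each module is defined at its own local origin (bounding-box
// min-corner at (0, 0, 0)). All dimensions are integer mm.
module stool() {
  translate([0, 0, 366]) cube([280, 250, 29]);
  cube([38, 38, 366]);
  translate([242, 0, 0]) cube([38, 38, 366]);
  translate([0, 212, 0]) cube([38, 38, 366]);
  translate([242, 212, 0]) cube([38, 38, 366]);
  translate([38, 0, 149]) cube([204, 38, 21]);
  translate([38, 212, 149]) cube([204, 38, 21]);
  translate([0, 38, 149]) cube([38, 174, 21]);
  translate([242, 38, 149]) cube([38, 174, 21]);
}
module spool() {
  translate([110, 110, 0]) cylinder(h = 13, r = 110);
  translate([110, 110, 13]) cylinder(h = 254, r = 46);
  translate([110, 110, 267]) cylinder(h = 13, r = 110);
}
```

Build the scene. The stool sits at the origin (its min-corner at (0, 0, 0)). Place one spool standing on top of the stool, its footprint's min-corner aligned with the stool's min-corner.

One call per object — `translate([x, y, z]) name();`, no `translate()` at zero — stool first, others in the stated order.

stool();
translate([0, 0, 395]) spool();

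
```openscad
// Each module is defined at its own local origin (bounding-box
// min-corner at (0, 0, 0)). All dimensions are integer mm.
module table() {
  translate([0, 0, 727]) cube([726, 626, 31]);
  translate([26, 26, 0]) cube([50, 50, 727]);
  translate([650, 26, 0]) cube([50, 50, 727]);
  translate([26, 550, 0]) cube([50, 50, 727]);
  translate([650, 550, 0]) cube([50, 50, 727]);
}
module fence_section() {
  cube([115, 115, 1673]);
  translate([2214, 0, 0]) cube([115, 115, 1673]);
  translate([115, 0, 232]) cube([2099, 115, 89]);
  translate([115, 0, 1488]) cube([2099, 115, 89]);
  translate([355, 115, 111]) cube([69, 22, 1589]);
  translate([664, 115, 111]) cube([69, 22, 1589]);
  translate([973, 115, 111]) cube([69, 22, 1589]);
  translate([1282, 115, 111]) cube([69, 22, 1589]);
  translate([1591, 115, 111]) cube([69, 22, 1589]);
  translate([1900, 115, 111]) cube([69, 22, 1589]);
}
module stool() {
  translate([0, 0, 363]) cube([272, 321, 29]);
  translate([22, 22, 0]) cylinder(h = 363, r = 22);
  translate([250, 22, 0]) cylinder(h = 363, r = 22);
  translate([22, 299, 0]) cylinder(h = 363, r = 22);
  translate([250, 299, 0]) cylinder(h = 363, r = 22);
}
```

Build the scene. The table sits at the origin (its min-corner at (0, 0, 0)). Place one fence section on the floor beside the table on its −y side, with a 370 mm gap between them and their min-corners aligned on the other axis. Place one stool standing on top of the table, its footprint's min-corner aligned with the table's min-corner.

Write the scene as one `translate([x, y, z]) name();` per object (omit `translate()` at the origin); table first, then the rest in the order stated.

table();
translate([0, -507, 0]) fence_section();
translate([0, 0, 758]) stool();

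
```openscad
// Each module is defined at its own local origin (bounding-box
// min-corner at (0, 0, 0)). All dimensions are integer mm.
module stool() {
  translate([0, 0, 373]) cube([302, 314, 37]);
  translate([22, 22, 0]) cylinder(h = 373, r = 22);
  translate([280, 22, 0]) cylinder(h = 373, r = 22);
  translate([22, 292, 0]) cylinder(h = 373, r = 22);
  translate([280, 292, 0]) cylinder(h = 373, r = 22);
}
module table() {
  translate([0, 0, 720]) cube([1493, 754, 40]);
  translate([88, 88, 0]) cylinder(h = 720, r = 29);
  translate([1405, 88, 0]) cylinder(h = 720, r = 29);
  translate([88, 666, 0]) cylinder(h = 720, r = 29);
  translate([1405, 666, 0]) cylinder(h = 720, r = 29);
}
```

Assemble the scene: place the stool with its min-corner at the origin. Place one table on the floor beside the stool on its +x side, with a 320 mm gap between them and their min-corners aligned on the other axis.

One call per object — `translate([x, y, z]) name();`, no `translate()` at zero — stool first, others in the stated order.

stool();
translate([622, 0, 0]) table();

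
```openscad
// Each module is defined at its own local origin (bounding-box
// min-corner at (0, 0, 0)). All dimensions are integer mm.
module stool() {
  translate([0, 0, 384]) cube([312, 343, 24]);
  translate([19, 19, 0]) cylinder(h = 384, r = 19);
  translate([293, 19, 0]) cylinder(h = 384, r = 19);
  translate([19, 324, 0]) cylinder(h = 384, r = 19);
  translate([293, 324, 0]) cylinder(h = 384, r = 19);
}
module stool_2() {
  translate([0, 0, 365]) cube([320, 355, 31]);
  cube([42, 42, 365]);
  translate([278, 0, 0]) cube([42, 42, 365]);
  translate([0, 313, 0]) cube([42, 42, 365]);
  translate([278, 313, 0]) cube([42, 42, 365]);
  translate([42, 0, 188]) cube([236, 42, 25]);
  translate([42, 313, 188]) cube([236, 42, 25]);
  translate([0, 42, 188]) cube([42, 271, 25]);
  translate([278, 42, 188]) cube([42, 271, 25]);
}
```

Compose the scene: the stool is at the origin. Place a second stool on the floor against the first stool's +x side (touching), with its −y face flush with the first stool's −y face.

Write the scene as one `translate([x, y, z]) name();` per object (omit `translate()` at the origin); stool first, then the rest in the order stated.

stool();
translate([312, 0, 0]) stool_2();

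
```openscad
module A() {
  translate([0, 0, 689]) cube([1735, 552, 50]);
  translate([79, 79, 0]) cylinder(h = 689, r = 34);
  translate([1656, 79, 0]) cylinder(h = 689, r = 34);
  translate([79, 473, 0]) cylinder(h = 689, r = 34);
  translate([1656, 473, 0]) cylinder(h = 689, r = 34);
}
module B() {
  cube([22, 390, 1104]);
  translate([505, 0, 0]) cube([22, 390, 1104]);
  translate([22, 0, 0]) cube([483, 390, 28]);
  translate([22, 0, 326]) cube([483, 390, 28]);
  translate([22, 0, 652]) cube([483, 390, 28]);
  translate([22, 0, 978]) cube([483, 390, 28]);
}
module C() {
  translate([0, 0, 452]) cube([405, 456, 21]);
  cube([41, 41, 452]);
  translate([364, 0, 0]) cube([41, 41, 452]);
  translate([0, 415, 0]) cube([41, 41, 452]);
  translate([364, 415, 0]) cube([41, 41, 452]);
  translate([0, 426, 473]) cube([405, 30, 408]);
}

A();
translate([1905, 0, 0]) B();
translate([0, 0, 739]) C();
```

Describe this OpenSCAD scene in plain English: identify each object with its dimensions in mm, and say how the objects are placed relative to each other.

A is a rectangular dining table. The top is 1735×552×50 mm with its upper surface at z = 739 mm. It stands on four round legs of 68 mm diameter, each leg's bounding box inset 45 mm from the nearest pair of top edges, running from the floor to the underside of the top.

B is a bookshelf 527 mm wide overall, 390 mm deep and 1104 mm tall. The two sides are 22 mm thick vertical panels. 4 horizontal shelves of 28 mm thickness span between the inner faces of the sides; the lowest shelf sits on the floor and shelves are stacked with a clear vertical gap of 298 mm between each pair.

C is a chair. The seat is a 405×456×21 mm slab with its top at z = 473 mm, on four 41×41 mm corner legs (flush with the seat edges, standing on z = 0). A flat backrest 30 mm thick, 408 mm tall, spans the full seat width and rises from the seat top along its +y edge, rear face flush with the rear of the seat.

The bookshelf is on the floor beside the table on its +x side. The chair is on top of the table.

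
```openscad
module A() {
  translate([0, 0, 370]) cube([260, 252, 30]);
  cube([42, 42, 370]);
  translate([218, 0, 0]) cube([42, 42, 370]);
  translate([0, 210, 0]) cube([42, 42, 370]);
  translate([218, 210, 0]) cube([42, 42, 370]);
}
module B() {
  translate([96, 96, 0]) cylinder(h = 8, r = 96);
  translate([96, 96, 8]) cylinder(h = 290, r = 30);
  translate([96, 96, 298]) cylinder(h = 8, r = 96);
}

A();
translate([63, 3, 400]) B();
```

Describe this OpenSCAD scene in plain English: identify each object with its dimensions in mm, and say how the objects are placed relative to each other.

A is a four-legged stool. The seat is a 260×252×30 mm slab whose top surface is at z = 400 mm; four square legs, each 42×42 mm in cross-section, run from the floor (z = 0) to the underside of the seat, each flush with a corner of the seat.

B is a spool: two coaxial disc flanges of radius 96 mm and thickness 8 mm, joined by a core cylinder of radius 30 mm and height 290 mm. The lower flange rests on z = 0 and the three cylinders share a vertical axis.

The spool is on top of the stool.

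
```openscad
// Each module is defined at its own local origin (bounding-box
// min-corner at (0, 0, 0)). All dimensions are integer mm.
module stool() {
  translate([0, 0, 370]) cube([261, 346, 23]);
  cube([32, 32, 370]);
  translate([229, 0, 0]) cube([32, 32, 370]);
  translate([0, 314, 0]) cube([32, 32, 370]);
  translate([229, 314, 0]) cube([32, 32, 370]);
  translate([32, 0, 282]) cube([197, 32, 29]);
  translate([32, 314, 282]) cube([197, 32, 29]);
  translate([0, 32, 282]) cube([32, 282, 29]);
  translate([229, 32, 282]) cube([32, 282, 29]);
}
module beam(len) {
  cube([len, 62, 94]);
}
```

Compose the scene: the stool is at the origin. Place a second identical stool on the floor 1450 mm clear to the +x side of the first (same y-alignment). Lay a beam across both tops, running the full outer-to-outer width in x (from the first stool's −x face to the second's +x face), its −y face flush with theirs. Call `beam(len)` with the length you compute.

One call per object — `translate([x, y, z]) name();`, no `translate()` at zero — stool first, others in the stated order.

stool();
translate([1711, 0, 0]) stool();
translate([0, 0, 393]) beam(1972);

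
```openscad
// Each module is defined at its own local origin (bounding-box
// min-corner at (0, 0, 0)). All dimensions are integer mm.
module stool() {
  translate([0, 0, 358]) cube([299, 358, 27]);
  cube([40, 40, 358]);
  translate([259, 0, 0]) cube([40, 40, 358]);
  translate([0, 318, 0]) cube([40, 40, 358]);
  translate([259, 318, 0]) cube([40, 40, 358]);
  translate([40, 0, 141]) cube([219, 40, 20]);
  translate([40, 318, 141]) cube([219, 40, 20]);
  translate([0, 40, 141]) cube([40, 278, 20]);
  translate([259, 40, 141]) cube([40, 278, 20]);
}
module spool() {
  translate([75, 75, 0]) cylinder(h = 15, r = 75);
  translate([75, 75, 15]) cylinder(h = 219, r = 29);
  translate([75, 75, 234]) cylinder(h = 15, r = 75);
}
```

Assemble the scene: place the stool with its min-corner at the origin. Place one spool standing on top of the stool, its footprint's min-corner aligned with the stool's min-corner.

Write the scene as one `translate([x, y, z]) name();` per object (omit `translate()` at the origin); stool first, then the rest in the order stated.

stool();
translate([0, 0, 385]) spool();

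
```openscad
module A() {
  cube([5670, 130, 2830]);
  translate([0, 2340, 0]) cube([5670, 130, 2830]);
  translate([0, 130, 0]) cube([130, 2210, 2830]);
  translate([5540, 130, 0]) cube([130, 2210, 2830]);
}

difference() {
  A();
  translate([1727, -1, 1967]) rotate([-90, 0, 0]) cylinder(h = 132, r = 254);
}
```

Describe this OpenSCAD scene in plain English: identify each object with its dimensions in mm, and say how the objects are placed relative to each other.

A is a box-shaped house frame (walls only): outside footprint 5670×2470 mm, wall height 2830 mm, wall thickness 130 mm. The two y-facing walls run the full x-width; the two x-facing walls fit between the inner faces of the y-facing walls.

The house frame has a circular hole of radius 254 mm through its front wall, centred at (x = 1727, z = 1967).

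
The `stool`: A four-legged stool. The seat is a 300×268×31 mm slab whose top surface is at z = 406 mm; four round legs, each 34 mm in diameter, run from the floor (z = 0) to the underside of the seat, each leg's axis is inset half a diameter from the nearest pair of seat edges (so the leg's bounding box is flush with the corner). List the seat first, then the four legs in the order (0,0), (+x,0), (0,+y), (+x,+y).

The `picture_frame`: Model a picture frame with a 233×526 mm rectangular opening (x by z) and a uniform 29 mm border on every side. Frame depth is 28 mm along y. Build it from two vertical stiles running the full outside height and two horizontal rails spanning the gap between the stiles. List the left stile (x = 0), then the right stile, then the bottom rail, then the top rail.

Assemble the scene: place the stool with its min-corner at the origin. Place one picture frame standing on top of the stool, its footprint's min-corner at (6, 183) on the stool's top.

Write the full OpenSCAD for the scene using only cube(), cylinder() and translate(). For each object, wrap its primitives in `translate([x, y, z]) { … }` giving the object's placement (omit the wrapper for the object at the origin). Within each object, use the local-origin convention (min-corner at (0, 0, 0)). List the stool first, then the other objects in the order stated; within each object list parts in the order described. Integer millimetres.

translate([0, 0, 375]) cube([300, 268, 31]);
translate([17, 17, 0]) cylinder(h = 375, r = 17);
translate([283, 17, 0]) cylinder(h = 375, r = 17);
translate([17, 251, 0]) cylinder(h = 375, r = 17);
translate([283, 251, 0]) cylinder(h = 375, r = 17);
translate([6, 183, 406]) {
  cube([29, 28, 584]);
  translate([262, 0, 0]) cube([29, 28, 584]);
  translate([29, 0, 0]) cube([233, 28, 29]);
  translate([29, 0, 555]) cube([233, 28, 29]);
}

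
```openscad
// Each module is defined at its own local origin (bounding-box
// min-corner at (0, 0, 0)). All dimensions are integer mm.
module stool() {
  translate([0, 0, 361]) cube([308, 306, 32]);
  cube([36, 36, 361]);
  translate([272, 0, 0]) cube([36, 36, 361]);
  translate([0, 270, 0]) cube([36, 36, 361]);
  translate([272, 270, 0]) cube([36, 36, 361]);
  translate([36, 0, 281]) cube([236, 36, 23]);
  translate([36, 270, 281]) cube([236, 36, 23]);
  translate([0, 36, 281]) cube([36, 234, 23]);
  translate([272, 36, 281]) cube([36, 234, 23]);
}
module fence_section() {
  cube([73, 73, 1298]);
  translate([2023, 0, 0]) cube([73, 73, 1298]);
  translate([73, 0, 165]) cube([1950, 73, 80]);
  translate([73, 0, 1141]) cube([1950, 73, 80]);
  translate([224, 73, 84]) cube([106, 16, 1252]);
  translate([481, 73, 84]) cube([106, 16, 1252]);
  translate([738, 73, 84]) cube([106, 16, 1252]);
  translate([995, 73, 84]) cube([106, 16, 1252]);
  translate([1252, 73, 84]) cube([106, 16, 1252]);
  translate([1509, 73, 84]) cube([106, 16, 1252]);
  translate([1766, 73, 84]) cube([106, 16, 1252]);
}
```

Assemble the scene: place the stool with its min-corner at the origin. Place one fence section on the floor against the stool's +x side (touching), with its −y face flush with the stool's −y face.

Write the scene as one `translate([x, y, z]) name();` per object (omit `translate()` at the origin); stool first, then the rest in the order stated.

stool();
translate([308, 0, 0]) fence_section();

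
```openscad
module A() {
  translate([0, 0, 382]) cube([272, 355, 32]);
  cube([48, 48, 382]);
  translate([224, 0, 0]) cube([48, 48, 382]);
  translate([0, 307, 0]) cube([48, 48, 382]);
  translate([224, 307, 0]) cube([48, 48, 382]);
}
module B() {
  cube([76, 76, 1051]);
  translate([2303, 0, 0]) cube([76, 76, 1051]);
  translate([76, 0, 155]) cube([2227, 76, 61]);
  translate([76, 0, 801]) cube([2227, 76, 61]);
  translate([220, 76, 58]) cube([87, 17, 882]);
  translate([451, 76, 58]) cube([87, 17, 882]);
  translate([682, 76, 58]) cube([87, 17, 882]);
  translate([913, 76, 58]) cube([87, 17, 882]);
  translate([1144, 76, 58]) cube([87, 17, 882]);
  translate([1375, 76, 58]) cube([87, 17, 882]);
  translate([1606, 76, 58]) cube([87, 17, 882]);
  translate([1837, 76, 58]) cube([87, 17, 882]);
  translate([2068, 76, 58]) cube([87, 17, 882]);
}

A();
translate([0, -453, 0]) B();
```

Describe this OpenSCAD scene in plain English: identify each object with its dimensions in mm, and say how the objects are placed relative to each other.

A is a four-legged stool. The seat is 272×355 mm, 32 mm thick, top at z = 414 mm. It stands on four square legs, each 48×48 mm in cross-section, from z = 0 to the seat underside, each flush with a corner of the seat.

B is a fence section. Two 76×76 mm posts, 1051 mm tall, stand on the floor with a clear span of 2227 mm between their inner faces. Two horizontal rails of 76×61 mm section span the gap between the posts with their undersides at z = 155 mm and z = 801 mm, flush with the posts' −y face. 9 pickets, each 87 mm wide, 17 mm thick and 882 mm tall, are fixed to the +y face of the rails with their bottoms at z = 58 mm, evenly spaced across the span with equal gaps (rounded down to the nearest mm) at the −x end and between each pair — any rounding remainder accumulates at the +x end.

The fence section is on the floor beside the stool on its −y side.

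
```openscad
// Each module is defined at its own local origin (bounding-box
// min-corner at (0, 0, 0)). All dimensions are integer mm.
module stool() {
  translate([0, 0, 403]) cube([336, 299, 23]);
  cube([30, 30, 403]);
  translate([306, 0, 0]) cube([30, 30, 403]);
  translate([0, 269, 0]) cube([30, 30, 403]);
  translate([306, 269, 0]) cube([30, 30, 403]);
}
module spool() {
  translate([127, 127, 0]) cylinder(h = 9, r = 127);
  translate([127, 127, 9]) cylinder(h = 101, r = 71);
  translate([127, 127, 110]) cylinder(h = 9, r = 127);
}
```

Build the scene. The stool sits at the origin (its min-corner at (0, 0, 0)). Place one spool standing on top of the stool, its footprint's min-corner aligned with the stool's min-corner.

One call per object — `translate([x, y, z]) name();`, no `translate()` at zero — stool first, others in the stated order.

stool();
translate([0, 0, 426]) spool();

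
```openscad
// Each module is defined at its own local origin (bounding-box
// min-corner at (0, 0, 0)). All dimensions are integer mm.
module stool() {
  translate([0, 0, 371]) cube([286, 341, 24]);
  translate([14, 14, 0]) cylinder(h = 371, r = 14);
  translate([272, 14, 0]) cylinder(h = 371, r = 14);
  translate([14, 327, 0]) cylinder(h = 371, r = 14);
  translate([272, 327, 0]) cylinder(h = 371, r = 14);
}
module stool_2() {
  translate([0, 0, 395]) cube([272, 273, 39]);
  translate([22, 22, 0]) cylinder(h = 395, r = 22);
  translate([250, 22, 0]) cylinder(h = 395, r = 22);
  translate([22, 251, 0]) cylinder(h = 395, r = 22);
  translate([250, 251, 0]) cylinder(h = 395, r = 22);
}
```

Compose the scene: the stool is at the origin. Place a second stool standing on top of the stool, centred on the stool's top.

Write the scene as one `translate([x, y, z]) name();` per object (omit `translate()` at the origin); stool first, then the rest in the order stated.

stool();
translate([7, 34, 395]) stool_2();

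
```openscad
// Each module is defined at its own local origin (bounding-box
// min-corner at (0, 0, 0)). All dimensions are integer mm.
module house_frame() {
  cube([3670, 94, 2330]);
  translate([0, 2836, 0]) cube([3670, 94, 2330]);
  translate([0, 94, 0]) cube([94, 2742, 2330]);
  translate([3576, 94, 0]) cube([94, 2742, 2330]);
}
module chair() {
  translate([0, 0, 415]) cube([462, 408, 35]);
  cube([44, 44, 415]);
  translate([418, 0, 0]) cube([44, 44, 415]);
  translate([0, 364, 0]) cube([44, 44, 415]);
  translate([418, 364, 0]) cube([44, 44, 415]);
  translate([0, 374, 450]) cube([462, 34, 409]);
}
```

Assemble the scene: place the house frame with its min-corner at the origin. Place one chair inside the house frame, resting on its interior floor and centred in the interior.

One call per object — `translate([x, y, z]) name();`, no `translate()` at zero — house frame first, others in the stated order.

house_frame();
translate([1604, 1261, 0]) chair();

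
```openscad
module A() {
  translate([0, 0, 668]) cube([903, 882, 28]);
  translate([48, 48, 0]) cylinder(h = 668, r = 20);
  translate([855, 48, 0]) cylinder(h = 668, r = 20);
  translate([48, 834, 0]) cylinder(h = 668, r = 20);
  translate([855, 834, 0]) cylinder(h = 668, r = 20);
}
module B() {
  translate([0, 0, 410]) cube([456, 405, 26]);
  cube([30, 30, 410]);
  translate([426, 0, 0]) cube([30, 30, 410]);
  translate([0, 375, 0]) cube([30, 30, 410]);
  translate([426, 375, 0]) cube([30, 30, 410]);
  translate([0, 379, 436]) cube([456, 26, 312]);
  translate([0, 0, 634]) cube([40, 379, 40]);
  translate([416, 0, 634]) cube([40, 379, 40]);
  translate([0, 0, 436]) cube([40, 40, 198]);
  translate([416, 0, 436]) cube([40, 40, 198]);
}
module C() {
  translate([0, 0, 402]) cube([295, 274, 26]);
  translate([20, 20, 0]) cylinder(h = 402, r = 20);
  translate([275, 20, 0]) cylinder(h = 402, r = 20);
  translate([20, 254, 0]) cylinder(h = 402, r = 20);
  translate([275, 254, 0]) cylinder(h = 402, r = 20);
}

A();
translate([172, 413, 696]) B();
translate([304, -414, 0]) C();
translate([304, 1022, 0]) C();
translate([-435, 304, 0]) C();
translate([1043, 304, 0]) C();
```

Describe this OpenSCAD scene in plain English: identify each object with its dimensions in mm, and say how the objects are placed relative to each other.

A is a table with a 903×882 mm rectangular top, 28 mm thick, top surface at z = 696 mm, supported by four round legs of 40 mm diameter, each leg's bounding box inset 28 mm from the nearest pair of top edges, running from the floor.

B is a chair. The seat is a 456×405×26 mm slab with its top at z = 436 mm, on four 30×30 mm corner legs (flush with the seat edges, standing on z = 0). A flat backrest 26 mm thick, 312 mm tall, spans the full seat width and rises from the seat top along its +y edge, rear face flush with the rear of the seat. Two armrests of 40×40 mm section run along each side from the seat's front edge to the front of the backrest, top faces 238 mm above the seat top and outer faces flush with the seat's x-edges; a 40×40 mm post under the front of each armrest stands on the seat at the front corner.

C is a four-legged stool. The seat is 295×274 mm, 26 mm thick, top at z = 428 mm. It stands on four round legs, each 40 mm in diameter, from z = 0 to the seat underside, each leg's axis is inset half a diameter from the nearest pair of seat edges (so the leg's bounding box is flush with the corner).

The chair is on top of the table. Four stools sit around the table at the −y, +y, −x, +x sides.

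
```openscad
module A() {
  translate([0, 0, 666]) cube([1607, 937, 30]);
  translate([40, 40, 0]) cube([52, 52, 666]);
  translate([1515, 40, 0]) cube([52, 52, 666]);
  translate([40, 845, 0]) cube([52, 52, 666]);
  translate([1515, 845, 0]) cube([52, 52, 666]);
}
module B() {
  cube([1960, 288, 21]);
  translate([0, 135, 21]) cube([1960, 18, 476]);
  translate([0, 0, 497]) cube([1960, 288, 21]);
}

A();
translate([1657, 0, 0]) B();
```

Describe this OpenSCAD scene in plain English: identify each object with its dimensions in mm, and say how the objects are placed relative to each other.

A is a rectangular dining table. The top is 1607×937×30 mm with its upper surface at z = 696 mm. It stands on four 52×52 mm square legs, each inset 40 mm from the nearest pair of top edges, running from the floor to the underside of the top.

B is an I-beam lying along x, 1960 mm long. Overall section height 518 mm. Two flanges 288 mm wide (y) and 21 mm thick, one on the floor and one at the top; a web 18 mm thick runs between them, centred on the flange width.

The I-beam is on the floor beside the table on its +x side.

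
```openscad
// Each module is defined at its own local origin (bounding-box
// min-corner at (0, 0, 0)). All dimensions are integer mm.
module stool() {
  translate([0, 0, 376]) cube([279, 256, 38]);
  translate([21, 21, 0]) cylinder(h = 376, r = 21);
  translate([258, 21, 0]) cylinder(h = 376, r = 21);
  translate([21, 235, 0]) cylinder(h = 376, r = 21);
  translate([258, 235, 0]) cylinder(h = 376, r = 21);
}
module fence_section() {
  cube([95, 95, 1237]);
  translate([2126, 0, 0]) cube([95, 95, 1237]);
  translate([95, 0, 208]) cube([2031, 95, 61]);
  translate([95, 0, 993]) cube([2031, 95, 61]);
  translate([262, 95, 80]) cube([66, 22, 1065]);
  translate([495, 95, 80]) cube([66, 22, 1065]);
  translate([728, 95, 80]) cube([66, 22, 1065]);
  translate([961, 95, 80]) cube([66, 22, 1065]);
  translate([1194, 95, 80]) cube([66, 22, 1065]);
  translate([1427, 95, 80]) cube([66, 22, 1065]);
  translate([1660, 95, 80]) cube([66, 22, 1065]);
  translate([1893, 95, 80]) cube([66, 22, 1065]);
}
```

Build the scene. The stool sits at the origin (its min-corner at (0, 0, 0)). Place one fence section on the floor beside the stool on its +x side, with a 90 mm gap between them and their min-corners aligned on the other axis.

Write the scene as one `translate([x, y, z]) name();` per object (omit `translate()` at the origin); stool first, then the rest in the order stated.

stool();
translate([369, 0, 0]) fence_section();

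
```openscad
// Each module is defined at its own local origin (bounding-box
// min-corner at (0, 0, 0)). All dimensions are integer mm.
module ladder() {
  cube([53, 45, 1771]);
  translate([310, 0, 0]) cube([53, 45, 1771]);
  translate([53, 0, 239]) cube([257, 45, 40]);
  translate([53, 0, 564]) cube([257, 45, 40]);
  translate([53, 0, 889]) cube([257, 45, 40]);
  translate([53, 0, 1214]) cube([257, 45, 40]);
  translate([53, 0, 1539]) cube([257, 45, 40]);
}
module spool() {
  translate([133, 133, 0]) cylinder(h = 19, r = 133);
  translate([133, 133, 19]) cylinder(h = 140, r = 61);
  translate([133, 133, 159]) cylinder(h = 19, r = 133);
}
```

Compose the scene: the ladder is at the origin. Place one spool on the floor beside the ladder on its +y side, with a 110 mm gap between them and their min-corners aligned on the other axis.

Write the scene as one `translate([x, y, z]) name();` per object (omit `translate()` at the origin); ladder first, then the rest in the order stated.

ladder();
translate([0, 155, 0]) spool();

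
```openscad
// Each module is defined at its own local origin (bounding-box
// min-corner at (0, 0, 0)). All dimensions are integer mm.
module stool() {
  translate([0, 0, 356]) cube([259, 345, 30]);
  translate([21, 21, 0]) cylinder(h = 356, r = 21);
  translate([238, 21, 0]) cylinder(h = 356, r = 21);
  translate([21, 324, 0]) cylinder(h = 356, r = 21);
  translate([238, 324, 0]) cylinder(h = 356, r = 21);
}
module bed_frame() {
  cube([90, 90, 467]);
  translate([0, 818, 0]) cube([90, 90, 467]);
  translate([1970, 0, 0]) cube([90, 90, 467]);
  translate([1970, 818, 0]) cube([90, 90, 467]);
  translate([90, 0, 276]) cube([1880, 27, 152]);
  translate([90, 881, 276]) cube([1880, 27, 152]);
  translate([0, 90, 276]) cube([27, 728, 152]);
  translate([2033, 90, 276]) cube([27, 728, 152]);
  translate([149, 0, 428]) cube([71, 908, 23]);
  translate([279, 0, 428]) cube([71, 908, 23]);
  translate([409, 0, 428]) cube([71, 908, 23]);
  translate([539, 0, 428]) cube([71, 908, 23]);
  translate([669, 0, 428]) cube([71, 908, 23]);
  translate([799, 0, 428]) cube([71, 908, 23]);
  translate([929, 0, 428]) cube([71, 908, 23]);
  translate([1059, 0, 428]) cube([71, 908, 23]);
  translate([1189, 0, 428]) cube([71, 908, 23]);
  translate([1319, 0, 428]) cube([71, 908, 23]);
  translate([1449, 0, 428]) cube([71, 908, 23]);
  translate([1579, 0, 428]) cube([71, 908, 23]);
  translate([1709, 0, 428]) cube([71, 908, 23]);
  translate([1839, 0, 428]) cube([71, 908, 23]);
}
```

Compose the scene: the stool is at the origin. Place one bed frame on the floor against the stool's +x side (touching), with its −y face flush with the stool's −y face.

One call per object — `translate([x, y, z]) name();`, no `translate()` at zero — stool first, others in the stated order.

stool();
translate([259, 0, 0]) bed_frame();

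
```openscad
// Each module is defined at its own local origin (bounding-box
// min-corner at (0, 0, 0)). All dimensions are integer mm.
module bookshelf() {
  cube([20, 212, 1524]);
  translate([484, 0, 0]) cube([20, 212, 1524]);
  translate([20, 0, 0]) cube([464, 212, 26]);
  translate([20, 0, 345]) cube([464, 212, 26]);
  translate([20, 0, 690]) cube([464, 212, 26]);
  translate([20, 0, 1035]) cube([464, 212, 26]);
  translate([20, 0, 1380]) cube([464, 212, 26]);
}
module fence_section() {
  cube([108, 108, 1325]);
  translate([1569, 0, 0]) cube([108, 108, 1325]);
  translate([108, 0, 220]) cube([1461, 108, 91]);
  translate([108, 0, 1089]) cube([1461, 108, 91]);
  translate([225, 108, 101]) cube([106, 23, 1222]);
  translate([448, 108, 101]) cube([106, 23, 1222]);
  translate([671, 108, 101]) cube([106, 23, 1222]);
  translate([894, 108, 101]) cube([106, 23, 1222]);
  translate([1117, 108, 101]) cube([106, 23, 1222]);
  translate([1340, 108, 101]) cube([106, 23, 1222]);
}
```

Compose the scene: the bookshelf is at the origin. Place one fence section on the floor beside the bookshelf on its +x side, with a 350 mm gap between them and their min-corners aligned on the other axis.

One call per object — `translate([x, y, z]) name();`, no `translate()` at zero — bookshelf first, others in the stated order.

bookshelf();
translate([854, 0, 0]) fence_section();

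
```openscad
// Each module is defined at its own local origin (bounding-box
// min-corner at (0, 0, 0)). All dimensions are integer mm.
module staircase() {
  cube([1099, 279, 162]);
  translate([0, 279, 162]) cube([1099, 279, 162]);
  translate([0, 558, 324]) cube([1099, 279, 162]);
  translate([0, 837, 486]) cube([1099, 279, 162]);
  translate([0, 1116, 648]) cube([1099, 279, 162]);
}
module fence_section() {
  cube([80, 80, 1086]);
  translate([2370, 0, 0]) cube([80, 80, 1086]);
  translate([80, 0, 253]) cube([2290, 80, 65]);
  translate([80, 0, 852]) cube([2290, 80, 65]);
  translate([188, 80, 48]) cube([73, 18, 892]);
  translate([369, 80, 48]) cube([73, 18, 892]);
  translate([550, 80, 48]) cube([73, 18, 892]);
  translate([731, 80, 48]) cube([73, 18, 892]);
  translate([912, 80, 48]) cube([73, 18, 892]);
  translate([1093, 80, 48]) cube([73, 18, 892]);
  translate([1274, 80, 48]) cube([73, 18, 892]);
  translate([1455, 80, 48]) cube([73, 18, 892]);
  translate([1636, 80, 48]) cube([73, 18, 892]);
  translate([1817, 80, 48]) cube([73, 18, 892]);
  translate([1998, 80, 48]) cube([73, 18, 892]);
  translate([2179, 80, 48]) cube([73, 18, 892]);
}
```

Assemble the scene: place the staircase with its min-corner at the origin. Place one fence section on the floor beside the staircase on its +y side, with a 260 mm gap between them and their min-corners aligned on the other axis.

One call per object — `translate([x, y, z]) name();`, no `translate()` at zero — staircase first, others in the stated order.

staircase();
translate([0, 1655, 0]) fence_section();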